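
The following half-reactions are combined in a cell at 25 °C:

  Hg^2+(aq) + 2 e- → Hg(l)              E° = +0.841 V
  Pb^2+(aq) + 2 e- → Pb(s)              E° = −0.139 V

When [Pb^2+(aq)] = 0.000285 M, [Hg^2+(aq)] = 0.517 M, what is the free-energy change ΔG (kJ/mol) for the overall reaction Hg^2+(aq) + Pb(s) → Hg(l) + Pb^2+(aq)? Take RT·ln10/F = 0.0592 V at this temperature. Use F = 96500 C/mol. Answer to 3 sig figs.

−208 kJ/mol

The standard cell potential is +0.841 − (−0.139) = +0.980 V, with n = 2 electrons in the balanced equation.
Here Q = [Pb^2+(aq)] / [Hg^2+(aq)] = 0.000551 (log Q = −3.259), giving E = +0.980 − (0.0592/2)·(−3.259) = +1.0765 V.
ΔG = −nFE = −(2)(96500)(+1.0765) J/mol = −208 kJ/mol.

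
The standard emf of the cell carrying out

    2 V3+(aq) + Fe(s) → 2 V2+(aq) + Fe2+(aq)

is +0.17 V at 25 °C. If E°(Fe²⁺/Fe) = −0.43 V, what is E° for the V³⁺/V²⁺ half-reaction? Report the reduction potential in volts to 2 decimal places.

−0.26 V

In the reaction as written the V³⁺/V²⁺ couple is reduced (cathode) and Fe²⁺/Fe is oxidized (anode), so E°cell = E°(V³⁺/V²⁺) − E°(Fe²⁺/Fe).
E°(V³⁺/V²⁺) = E°cell + E°(anode) = +0.17 + (−0.43) = −0.26 V.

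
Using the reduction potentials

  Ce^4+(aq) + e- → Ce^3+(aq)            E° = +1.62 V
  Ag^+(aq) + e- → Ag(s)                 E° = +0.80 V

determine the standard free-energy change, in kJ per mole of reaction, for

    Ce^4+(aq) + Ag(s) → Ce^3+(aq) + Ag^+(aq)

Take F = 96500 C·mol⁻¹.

In the reaction as written Ce^4+(aq) is reduced, so the Ce⁴⁺/Ce³⁺ couple is the cathode and Ag⁺/Ag is the anode.
E°cell = +1.62 − (+0.80) = +0.82 V; balancing electrons gives n = 1.
ΔG° = −nFE°cell = −(1)(96500)(+0.82) J/mol = −79.1 kJ/mol.

−79.1 kJ/mol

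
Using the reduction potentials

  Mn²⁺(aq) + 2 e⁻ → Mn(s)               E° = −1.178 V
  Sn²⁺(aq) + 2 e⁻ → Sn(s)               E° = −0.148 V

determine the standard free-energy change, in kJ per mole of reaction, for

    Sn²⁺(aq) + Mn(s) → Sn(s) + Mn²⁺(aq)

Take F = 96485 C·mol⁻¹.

−199 kJ/mol

In the reaction as written Sn²⁺(aq) is reduced, so the Sn²⁺/Sn couple is the cathode and Mn²⁺/Mn is the anode.
E°cell = −0.148 − (−1.178) = +1.030 V; balancing electrons gives n = 2.
ΔG° = −nFE°cell = −(2)(96485)(+1.030) J/mol = −199 kJ/mol.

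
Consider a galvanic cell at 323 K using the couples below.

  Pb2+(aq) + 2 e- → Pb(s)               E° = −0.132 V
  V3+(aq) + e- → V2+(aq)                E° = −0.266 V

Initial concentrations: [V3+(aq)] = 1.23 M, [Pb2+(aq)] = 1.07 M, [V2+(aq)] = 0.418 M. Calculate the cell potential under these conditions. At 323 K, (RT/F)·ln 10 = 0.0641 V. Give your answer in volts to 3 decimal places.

The Pb²⁺/Pb couple has the more positive E°, so it is the cathode; V³⁺/V²⁺ is the anode.
The standard potential is −0.132 − (−0.266) = +0.134 V and the balanced reaction transfers n = 2 electrons.
For the overall reaction Pb2+(aq) + 2 V2+(aq) → Pb(s) + 2 V3+(aq), Q = [V3+(aq)]^2 / ([Pb2+(aq)]·[V2+(aq)]^2) = 8.09, giving log Q = 0.908.
Applying E = E° − (RT ln10/nF)·log Q gives +0.134 − (0.0641/2)(0.908) = +0.105 V.

+0.105 V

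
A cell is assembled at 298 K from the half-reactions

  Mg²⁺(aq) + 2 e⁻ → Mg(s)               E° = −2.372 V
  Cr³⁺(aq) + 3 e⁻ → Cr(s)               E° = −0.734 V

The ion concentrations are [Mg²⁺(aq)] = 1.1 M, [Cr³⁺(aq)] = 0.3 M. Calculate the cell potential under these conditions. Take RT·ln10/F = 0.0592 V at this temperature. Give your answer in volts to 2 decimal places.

+1.63 V

Since E°(Cr³⁺/Cr) > E°(Mg²⁺/Mg), Cr³⁺/Cr serves as the cathode.
E°cell = −0.734 − (−2.372) = +1.638 V, with n = 6 electrons transferred.
The balanced reaction is 2 Cr³⁺(aq) + 3 Mg(s) → 2 Cr(s) + 3 Mg²⁺(aq), so Q = [Mg²⁺(aq)]^3 / [Cr³⁺(aq)]^2 = 14.8 and log Q = 1.170.
By the Nernst equation, E = +1.638 − (0.0592/6)·(1.170) = +1.63 V.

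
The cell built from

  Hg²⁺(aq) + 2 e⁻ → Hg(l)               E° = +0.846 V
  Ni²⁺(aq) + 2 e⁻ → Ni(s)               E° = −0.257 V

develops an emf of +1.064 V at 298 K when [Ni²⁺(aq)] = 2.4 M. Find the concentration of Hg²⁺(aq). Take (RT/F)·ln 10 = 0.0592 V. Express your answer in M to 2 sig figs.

0.12 M

With Hg²⁺/Hg at the cathode and Ni²⁺/Ni at the anode, E°cell = +0.846 − (−0.257) = +1.103 V (n = 2).
Rearranging E = E° − (0.0592/n)·log Q gives log Q = 2(+1.103 − (+1.064))/0.0592 = 1.318.
The balanced reaction is Hg²⁺(aq) + Ni(s) → Hg(l) + Ni²⁺(aq), so Q = [Ni²⁺(aq)] / [Hg²⁺(aq)].
Isolating [Hg²⁺(aq)] in Q = 10^{1.318} yields log [Hg²⁺(aq)] = −0.938, i.e. 0.12 M.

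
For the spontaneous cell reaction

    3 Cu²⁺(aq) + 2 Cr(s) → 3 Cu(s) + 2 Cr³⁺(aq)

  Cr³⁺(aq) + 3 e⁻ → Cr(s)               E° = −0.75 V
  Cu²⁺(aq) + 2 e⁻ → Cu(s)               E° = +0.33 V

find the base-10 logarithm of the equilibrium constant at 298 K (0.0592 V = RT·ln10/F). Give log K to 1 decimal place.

The Cu²⁺/Cu couple is reduced (cathode); E°cell = +0.33 − (−0.75) = +1.08 V with n = 6.
At equilibrium E = 0, so log K = nE°cell / 0.0592 = (6)(+1.08) / 0.0592 = 109.5.

log K = 109.5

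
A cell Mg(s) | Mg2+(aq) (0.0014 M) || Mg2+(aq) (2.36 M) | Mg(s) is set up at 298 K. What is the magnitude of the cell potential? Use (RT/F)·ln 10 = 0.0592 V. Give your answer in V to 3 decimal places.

0.096 V

For a concentration cell E°cell = 0, since both electrodes use the same couple.
The compartment with the higher Mg2+(aq) concentration (2.36 M) acts as the cathode; ions are reduced there and produced at the dilute (0.0014 M) anode.
With n = 2, Ecell = −(0.0592/2)·log([dilute]/[conc]) = −(0.0592/2)·log(0.0014/2.36) = +0.096 V.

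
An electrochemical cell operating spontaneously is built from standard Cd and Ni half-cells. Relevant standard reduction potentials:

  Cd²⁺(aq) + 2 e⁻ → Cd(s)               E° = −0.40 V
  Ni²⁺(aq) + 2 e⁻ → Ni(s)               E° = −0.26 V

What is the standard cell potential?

+0.14 V

The Ni²⁺/Ni couple has the higher E°, so Ni ion is reduced (cathode) and Cd is oxidized (anode).
E°cell = E°(cathode) − E°(anode) = −0.26 − (−0.40) = +0.14 V.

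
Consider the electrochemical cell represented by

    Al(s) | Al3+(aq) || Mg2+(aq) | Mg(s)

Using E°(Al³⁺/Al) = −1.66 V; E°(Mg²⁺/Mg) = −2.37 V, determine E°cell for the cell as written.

−0.71 V

By convention the left-hand electrode in cell notation is the anode (oxidation) and the right-hand electrode is the cathode (reduction).
E°cell = E°(right) − E°(left) = −2.37 − (−1.66) = −0.71 V.
The negative sign shows that, as written, the cell would require an external voltage to drive the reaction.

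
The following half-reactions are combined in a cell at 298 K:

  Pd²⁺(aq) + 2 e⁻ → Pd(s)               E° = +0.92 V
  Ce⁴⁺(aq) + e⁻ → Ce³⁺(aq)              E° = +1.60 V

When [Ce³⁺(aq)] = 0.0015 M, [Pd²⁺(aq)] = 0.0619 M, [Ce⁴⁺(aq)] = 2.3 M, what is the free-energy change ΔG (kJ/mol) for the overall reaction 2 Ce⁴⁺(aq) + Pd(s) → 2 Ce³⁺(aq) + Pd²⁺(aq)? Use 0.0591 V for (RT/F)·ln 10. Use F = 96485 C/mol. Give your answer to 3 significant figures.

The standard cell potential is +1.60 − (+0.92) = +0.68 V, with n = 2 electrons in the balanced equation.
Q = ([Ce³⁺(aq)]^2·[Pd²⁺(aq)]) / [Ce⁴⁺(aq)]^2 = 2.63×10^−8, so log Q = −7.580 and E = +0.68 − (0.0591/2)(−7.580) = +0.9040 V.
Finally ΔG = −nFE = −(2)(96485 C/mol)(+0.9040 V) = −174 kJ/mol.

−174 kJ/mol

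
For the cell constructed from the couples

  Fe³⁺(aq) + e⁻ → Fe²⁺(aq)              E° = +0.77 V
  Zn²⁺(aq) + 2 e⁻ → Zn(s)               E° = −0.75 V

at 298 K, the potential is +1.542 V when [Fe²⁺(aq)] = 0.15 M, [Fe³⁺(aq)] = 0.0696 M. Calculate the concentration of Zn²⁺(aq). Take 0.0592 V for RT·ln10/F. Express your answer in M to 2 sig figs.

0.039 M

Fe³⁺/Fe²⁺ is the cathode (higher E°); E°cell = +0.77 − (−0.75) = +1.52 V with n = 2.
Rearranging E = E° − (0.0592/n)·log Q gives log Q = 2(+1.52 − (+1.542))/0.0592 = −0.743.
For 2 Fe³⁺(aq) + Zn(s) → 2 Fe²⁺(aq) + Zn²⁺(aq), the reaction quotient is Q = ([Fe²⁺(aq)]^2·[Zn²⁺(aq)]) / [Fe³⁺(aq)]^2.
Solving for the unknown gives log [Zn²⁺(aq)] = −1.410, so [Zn²⁺(aq)] ≈ 0.039 M.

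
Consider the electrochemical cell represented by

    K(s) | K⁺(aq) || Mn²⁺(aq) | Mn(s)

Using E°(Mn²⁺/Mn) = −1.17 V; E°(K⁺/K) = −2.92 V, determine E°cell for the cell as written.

+1.75 V

By convention the left-hand electrode in cell notation is the anode (oxidation) and the right-hand electrode is the cathode (reduction).
E°cell = E°(right) − E°(left) = −1.17 − (−2.92) = +1.75 V.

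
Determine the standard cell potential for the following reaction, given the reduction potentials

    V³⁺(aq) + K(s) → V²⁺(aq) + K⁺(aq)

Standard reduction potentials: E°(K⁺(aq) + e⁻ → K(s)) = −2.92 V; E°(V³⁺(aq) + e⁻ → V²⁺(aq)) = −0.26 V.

+2.66 V

In the reaction as written, V³⁺(aq) is reduced (cathode) and K⁺(aq) is produced by oxidation at the anode.
E°cell = E°(cathode) − E°(anode) = −0.26 − (−2.92) = +2.66 V.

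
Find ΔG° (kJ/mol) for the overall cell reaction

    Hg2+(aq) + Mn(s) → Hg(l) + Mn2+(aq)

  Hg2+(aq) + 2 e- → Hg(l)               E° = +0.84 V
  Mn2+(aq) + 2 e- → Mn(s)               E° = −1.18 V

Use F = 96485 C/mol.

In the reaction as written Hg2+(aq) is reduced, so the Hg²⁺/Hg couple is the cathode and Mn²⁺/Mn is the anode.
E°cell = +0.84 − (−1.18) = +2.02 V; balancing electrons gives n = 2.
ΔG° = −nFE°cell = −(2)(96485)(+2.02) J/mol = −390 kJ/mol.

−390 kJ/mol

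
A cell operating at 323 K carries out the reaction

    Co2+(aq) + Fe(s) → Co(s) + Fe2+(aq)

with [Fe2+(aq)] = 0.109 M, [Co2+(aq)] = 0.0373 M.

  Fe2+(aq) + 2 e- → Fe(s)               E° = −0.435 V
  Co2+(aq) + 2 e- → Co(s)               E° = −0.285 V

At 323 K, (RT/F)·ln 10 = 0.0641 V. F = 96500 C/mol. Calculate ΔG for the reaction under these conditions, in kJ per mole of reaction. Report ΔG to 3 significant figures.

−26.1 kJ/mol

E°cell = −0.285 − (−0.435) = +0.150 V; the balanced reaction transfers n = 2 electrons.
Here Q = [Fe2+(aq)] / [Co2+(aq)] = 2.92 (log Q = 0.466), giving E = +0.150 − (0.0641/2)·(0.466) = +0.1351 V.
Finally ΔG = −nFE = −(2)(96500 C/mol)(+0.1351 V) = −26.1 kJ/mol.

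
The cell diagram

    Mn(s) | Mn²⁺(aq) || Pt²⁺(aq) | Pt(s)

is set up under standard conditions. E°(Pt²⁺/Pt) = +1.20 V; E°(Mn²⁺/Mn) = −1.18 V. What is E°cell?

+2.38 V

By convention the left-hand electrode in cell notation is the anode (oxidation) and the right-hand electrode is the cathode (reduction).
E°cell = E°(right) − E°(left) = +1.20 − (−1.18) = +2.38 V.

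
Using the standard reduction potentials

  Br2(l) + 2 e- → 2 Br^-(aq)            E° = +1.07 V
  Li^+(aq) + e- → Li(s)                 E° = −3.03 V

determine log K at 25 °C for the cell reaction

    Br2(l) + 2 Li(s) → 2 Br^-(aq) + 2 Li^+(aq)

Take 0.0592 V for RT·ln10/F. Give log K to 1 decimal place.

The Br₂/Br⁻ couple is reduced (cathode); E°cell = +1.07 − (−3.03) = +4.10 V with n = 2.
At equilibrium E = 0, so log K = nE°cell / 0.0592 = (2)(+4.10) / 0.0592 = 138.5.

log K = 138.5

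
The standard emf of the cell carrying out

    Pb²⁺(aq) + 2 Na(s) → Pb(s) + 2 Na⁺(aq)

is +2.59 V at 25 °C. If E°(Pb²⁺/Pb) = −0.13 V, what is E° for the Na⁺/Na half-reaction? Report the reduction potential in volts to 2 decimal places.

−2.72 V

In the reaction as written the Pb²⁺/Pb couple is reduced (cathode) and Na⁺/Na is oxidized (anode), so E°cell = E°(Pb²⁺/Pb) − E°(Na⁺/Na).
E°(Na⁺/Na) = E°(cathode) − E°cell = −0.13 − (+2.59) = −2.72 V.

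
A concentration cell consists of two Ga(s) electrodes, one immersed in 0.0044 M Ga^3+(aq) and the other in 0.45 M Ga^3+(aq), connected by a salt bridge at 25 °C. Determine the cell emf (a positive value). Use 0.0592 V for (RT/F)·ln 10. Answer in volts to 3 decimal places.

0.040 V

For a concentration cell E°cell = 0, since both electrodes use the same couple.
The compartment with the higher Ga^3+(aq) concentration (0.45 M) acts as the cathode; ions are reduced there and produced at the dilute (0.0044 M) anode.
With n = 3, Ecell = −(0.0592/3)·log([dilute]/[conc]) = −(0.0592/3)·log(0.0044/0.45) = +0.040 V.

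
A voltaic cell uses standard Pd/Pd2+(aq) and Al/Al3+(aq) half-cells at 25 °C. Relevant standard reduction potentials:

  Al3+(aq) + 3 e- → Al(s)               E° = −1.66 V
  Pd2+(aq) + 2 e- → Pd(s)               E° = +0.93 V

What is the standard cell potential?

+2.59 V

Of the two couples in this cell, the one with the more positive reduction potential is reduced at the cathode: here that is Pd²⁺/Pd (+0.93 V); Al³⁺/Al (−1.66 V) is the anode.
E°cell = E°(cathode) − E°(anode) = +0.93 − (−1.66) = +2.59 V.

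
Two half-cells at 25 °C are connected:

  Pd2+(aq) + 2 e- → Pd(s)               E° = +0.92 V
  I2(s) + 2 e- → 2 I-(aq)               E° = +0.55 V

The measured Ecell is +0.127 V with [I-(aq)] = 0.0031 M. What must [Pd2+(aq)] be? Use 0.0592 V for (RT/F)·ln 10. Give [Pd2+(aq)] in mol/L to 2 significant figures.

0.00064 M

Pd²⁺/Pd is the cathode (higher E°); E°cell = +0.92 − (+0.55) = +0.37 V with n = 2.
Since E = E° − (0.0592/n)·log Q, log Q = n(E° − E)/0.0592 = 8.209.
The balanced reaction is Pd2+(aq) + 2 I-(aq) → Pd(s) + I2(s), so Q = 1 / ([Pd2+(aq)]·[I-(aq)]^2).
Solving for the unknown gives log [Pd2+(aq)] = −3.192, so [Pd2+(aq)] ≈ 0.00064 M.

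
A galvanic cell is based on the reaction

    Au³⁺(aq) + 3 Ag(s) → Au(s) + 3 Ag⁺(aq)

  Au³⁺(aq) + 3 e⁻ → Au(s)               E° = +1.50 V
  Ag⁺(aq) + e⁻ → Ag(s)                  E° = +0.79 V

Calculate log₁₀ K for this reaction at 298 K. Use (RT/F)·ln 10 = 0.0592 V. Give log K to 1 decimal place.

log K = 36.0

The Au³⁺/Au couple is reduced (cathode); E°cell = +1.50 − (+0.79) = +0.71 V with n = 3.
At equilibrium E = 0, so log K = nE°cell / 0.0592 = (3)(+0.71) / 0.0592 = 36.0.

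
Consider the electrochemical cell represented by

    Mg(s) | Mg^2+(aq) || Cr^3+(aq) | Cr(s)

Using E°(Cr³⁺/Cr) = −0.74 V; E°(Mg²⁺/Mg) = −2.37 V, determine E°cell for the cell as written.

By convention the left-hand electrode in cell notation is the anode (oxidation) and the right-hand electrode is the cathode (reduction).
E°cell = E°(right) − E°(left) = −0.74 − (−2.37) = +1.63 V.

+1.63 V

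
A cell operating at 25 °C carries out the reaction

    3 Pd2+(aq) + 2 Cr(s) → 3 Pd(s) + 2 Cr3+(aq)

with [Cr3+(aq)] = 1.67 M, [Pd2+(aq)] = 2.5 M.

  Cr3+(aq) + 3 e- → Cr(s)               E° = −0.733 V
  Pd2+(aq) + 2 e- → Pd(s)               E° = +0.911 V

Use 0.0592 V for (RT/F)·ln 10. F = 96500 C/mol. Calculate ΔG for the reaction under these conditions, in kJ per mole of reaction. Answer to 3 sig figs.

With Pd²⁺/Pd reduced at the cathode, E°cell = +0.911 − (−0.733) = +1.644 V and n = 6.
Q = [Cr3+(aq)]^2 / [Pd2+(aq)]^3 = 0.178, so log Q = −0.748 and E = +1.644 − (0.0592/6)(−0.748) = +1.6514 V.
Then ΔG = −nFE = −6 × 96500 × +1.6514 J/mol = −956 kJ/mol.

−956 kJ/mol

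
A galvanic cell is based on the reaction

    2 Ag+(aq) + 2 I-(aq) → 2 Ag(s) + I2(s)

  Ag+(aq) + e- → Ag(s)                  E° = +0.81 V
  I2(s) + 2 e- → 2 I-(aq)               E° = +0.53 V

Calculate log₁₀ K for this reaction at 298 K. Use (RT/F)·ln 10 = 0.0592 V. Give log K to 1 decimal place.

log K = 9.5

The Ag⁺/Ag couple is reduced (cathode); E°cell = +0.81 − (+0.53) = +0.28 V with n = 2.
At equilibrium E = 0, so log K = nE°cell / 0.0592 = (2)(+0.28) / 0.0592 = 9.5.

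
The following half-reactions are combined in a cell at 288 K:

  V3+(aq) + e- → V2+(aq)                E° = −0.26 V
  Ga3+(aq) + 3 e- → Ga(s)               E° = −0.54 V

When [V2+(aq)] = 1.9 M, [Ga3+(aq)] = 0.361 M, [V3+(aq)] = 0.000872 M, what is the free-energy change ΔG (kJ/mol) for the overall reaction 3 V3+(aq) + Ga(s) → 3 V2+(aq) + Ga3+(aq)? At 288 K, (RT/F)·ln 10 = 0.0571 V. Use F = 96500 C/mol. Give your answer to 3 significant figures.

−28.3 kJ/mol

The standard cell potential is −0.26 − (−0.54) = +0.28 V, with n = 3 electrons in the balanced equation.
Here Q = ([V2+(aq)]^3·[Ga3+(aq)]) / [V3+(aq)]^3 = 3.73×10^9 (log Q = 9.572), giving E = +0.28 − (0.0571/3)·(9.572) = +0.0978 V.
Finally ΔG = −nFE = −(3)(96500 C/mol)(+0.0978 V) = −28.3 kJ/mol.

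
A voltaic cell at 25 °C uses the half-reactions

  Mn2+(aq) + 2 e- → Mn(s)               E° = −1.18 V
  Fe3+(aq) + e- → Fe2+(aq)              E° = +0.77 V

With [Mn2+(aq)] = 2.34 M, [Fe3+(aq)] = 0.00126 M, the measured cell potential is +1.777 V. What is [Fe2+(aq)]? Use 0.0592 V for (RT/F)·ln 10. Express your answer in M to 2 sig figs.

0.69 M

The Fe³⁺/Fe²⁺ couple has the larger reduction potential, so it is the cathode: E°cell = +0.77 − (−1.18) = +1.95 V and n = 2.
Since E = E° − (0.0592/n)·log Q, log Q = n(E° − E)/0.0592 = 5.845.
The balanced reaction is 2 Fe3+(aq) + Mn(s) → 2 Fe2+(aq) + Mn2+(aq), so Q = ([Fe2+(aq)]^2·[Mn2+(aq)]) / [Fe3+(aq)]^2.
Substituting the known concentrations and solving, log [Fe2+(aq)] = −0.162 and [Fe2+(aq)] = 0.69 M.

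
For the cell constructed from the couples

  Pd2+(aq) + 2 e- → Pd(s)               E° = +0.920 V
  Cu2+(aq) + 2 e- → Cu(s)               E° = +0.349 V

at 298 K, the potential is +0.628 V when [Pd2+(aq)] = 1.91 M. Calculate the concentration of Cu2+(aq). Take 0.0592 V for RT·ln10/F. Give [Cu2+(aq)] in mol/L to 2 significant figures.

The Pd²⁺/Pd couple has the larger reduction potential, so it is the cathode: E°cell = +0.920 − (+0.349) = +0.571 V and n = 2.
Since E = E° − (0.0592/n)·log Q, log Q = n(E° − E)/0.0592 = −1.926.
Balancing electrons gives Pd2+(aq) + Cu(s) → Pd(s) + Cu2+(aq); thus Q = [Cu2+(aq)] / [Pd2+(aq)].
Solving for the unknown gives log [Cu2+(aq)] = −1.645, so [Cu2+(aq)] ≈ 0.023 M.

0.023 M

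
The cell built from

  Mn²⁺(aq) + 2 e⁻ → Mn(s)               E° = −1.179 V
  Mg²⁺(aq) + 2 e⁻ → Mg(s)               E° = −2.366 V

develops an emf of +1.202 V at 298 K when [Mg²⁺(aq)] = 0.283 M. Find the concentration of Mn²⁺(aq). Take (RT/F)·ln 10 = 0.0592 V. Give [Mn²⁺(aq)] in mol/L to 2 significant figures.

With Mn²⁺/Mn at the cathode and Mg²⁺/Mg at the anode, E°cell = −1.179 − (−2.366) = +1.187 V (n = 2).
From the Nernst equation, log Q = n(E° − E)/0.0592 = 2·(+1.187 − (+1.202))/0.0592 = −0.507.
The balanced reaction is Mn²⁺(aq) + Mg(s) → Mn(s) + Mg²⁺(aq), so Q = [Mg²⁺(aq)] / [Mn²⁺(aq)].
Substituting the known concentrations and solving, log [Mn²⁺(aq)] = −0.041 and [Mn²⁺(aq)] = 0.91 M.

0.91 M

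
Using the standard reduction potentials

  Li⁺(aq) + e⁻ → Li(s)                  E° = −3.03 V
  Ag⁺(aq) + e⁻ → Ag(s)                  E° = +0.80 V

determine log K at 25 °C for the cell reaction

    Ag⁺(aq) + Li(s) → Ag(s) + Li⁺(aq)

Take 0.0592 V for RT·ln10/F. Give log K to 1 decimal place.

The Ag⁺/Ag couple is reduced (cathode); E°cell = +0.80 − (−3.03) = +3.83 V with n = 1.
At equilibrium E = 0, so log K = nE°cell / 0.0592 = (1)(+3.83) / 0.0592 = 64.7.

log K = 64.7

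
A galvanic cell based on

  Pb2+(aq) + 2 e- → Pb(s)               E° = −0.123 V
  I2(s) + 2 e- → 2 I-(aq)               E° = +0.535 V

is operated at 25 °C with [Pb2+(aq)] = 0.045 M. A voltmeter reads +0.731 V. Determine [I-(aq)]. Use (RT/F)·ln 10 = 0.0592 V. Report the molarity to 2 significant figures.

0.28 M

With I₂/I⁻ at the cathode and Pb²⁺/Pb at the anode, E°cell = +0.535 − (−0.123) = +0.658 V (n = 2).
Since E = E° − (0.0592/n)·log Q, log Q = n(E° − E)/0.0592 = −2.466.
The balanced reaction is I2(s) + Pb(s) → 2 I-(aq) + Pb2+(aq), so Q = [I-(aq)]^2·[Pb2+(aq)].
Substituting the known concentrations and solving, log [I-(aq)] = −0.560 and [I-(aq)] = 0.28 M.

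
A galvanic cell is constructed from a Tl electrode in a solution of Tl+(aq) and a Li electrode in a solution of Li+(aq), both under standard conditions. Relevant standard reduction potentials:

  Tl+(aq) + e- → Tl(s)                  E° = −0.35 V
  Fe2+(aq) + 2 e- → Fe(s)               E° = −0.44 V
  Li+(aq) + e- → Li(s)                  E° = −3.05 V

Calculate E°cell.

The Tl⁺/Tl couple has the higher E°, so Tl ion is reduced (cathode) and Li is oxidized (anode).
E°cell = E°(cathode) − E°(anode) = −0.35 − (−3.05) = +2.70 V.

+2.70 V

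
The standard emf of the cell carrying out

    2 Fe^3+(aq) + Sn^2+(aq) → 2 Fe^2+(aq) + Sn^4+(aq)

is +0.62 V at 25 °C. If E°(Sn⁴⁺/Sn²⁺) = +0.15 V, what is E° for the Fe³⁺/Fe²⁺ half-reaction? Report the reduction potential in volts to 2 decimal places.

In the reaction as written the Fe³⁺/Fe²⁺ couple is reduced (cathode) and Sn⁴⁺/Sn²⁺ is oxidized (anode), so E°cell = E°(Fe³⁺/Fe²⁺) − E°(Sn⁴⁺/Sn²⁺).
E°(Fe³⁺/Fe²⁺) = E°cell + E°(anode) = +0.62 + (+0.15) = +0.77 V.

+0.77 V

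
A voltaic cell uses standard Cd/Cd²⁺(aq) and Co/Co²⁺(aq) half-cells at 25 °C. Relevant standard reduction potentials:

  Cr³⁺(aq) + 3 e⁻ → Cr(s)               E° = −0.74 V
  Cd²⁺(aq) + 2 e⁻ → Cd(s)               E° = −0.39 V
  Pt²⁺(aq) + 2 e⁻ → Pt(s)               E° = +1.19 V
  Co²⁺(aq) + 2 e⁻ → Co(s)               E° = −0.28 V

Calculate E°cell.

The Co²⁺/Co couple has the higher E°, so Co ion is reduced (cathode) and Cd is oxidized (anode).
E°cell = E°(cathode) − E°(anode) = −0.28 − (−0.39) = +0.11 V.

+0.11 V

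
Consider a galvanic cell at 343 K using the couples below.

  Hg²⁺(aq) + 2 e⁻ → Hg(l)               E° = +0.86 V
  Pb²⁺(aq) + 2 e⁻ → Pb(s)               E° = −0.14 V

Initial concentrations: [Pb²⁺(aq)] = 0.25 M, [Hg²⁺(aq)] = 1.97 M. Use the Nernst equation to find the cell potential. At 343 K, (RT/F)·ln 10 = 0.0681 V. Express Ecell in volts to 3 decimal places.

+1.031 V

Hg²⁺/Hg is reduced (cathode, E° = +0.86 V) and Pb²⁺/Pb is oxidized (anode).
E°cell = E°cat − E°an = +0.86 − (−0.14) = +1.00 V; n = 2.
For the overall reaction Hg²⁺(aq) + Pb(s) → Hg(l) + Pb²⁺(aq), Q = [Pb²⁺(aq)] / [Hg²⁺(aq)] = 0.127, giving log Q = −0.897.
E = E° − (0.0681/n)·log Q = +1.00 − (0.0681/2)(−0.897) = +1.031 V.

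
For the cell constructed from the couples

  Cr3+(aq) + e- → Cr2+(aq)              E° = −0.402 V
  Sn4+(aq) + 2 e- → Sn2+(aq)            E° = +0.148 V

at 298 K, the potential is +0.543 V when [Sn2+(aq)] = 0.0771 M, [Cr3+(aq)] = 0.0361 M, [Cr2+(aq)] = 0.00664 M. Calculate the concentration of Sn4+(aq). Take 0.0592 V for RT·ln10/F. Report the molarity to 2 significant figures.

1.3 M

The Sn⁴⁺/Sn²⁺ couple has the larger reduction potential, so it is the cathode: E°cell = +0.148 − (−0.402) = +0.550 V and n = 2.
Rearranging E = E° − (0.0592/n)·log Q gives log Q = 2(+0.550 − (+0.543))/0.0592 = 0.236.
Balancing electrons gives Sn4+(aq) + 2 Cr2+(aq) → Sn2+(aq) + 2 Cr3+(aq); thus Q = ([Sn2+(aq)]·[Cr3+(aq)]^2) / ([Sn4+(aq)]·[Cr2+(aq)]^2).
Substituting the known concentrations and solving, log [Sn4+(aq)] = 0.122 and [Sn4+(aq)] = 1.3 M.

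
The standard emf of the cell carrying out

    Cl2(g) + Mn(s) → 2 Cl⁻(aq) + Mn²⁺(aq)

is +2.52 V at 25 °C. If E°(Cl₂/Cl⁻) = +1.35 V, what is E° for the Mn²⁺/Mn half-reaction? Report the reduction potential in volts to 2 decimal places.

In the reaction as written the Cl₂/Cl⁻ couple is reduced (cathode) and Mn²⁺/Mn is oxidized (anode), so E°cell = E°(Cl₂/Cl⁻) − E°(Mn²⁺/Mn).
E°(Mn²⁺/Mn) = E°(cathode) − E°cell = +1.35 − (+2.52) = −1.17 V.

−1.17 V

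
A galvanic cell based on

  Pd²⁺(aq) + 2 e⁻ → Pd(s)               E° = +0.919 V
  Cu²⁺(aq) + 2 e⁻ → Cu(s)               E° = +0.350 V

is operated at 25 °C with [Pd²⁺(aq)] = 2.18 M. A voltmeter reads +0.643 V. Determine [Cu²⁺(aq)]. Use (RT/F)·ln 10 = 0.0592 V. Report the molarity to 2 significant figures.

0.0069 M

Pd²⁺/Pd is the cathode (higher E°); E°cell = +0.919 − (+0.350) = +0.569 V with n = 2.
From the Nernst equation, log Q = n(E° − E)/0.0592 = 2·(+0.569 − (+0.643))/0.0592 = −2.500.
The balanced reaction is Pd²⁺(aq) + Cu(s) → Pd(s) + Cu²⁺(aq), so Q = [Cu²⁺(aq)] / [Pd²⁺(aq)].
Substituting the known concentrations and solving, log [Cu²⁺(aq)] = −2.162 and [Cu²⁺(aq)] = 0.0069 M.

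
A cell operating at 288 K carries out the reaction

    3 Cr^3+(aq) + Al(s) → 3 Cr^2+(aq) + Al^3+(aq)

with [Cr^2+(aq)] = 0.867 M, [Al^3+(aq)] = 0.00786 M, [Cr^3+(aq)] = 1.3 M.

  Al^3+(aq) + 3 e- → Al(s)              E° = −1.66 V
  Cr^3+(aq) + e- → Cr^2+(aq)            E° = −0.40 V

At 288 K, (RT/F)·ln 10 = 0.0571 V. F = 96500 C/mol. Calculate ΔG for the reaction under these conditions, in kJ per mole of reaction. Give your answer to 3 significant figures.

−379 kJ/mol

The standard cell potential is −0.40 − (−1.66) = +1.26 V, with n = 3 electrons in the balanced equation.
Q = ([Cr^2+(aq)]^3·[Al^3+(aq)]) / [Cr^3+(aq)]^3 = 0.00233, so log Q = −2.632 and E = +1.26 − (0.0571/3)(−2.632) = +1.3101 V.
Finally ΔG = −nFE = −(3)(96500 C/mol)(+1.3101 V) = −379 kJ/mol.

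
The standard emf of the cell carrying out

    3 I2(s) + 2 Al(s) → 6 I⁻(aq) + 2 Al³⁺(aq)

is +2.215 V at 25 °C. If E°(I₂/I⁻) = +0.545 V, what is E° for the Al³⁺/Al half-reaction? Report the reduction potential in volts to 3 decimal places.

In the reaction as written the I₂/I⁻ couple is reduced (cathode) and Al³⁺/Al is oxidized (anode), so E°cell = E°(I₂/I⁻) − E°(Al³⁺/Al).
E°(Al³⁺/Al) = E°(cathode) − E°cell = +0.545 − (+2.215) = −1.670 V.

−1.670 V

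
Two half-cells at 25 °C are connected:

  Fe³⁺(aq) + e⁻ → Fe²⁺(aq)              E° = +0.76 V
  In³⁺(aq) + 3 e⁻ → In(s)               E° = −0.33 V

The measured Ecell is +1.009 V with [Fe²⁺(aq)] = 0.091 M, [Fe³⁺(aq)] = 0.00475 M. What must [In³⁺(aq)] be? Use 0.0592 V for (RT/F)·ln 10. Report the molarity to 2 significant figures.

1.8 M

The Fe³⁺/Fe²⁺ couple has the larger reduction potential, so it is the cathode: E°cell = +0.76 − (−0.33) = +1.09 V and n = 3.
From the Nernst equation, log Q = n(E° − E)/0.0592 = 3·(+1.09 − (+1.009))/0.0592 = 4.105.
The balanced reaction is 3 Fe³⁺(aq) + In(s) → 3 Fe²⁺(aq) + In³⁺(aq), so Q = ([Fe²⁺(aq)]^3·[In³⁺(aq)]) / [Fe³⁺(aq)]^3.
Isolating [In³⁺(aq)] in Q = 10^{4.105} yields log [In³⁺(aq)] = 0.258, i.e. 1.8 M.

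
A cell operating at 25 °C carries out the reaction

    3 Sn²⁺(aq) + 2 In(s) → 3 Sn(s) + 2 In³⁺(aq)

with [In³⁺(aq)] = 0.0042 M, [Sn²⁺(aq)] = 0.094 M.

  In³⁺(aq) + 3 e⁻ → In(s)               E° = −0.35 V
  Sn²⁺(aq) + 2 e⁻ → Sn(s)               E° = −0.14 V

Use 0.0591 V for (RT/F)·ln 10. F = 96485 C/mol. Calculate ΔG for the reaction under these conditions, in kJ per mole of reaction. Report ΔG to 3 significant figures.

E°cell = −0.14 − (−0.35) = +0.21 V; the balanced reaction transfers n = 6 electrons.
The reaction quotient is [In³⁺(aq)]^2 / [Sn²⁺(aq)]^3 = 0.0212; by Nernst, E = +0.21 − (0.0591/6)(−1.673) = +0.2265 V.
Then ΔG = −nFE = −6 × 96485 × +0.2265 J/mol = −131 kJ/mol.

−131 kJ/mol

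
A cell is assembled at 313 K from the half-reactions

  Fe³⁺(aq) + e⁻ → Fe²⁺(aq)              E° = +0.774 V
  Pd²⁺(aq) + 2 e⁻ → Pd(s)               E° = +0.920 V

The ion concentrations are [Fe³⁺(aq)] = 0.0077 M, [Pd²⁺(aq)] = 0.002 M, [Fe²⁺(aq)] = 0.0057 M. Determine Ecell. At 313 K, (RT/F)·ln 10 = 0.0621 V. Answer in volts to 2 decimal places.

+0.05 V

Pd²⁺/Pd is reduced (cathode, E° = +0.920 V) and Fe³⁺/Fe²⁺ is oxidized (anode).
E°cell = +0.920 − (+0.774) = +0.146 V, with n = 2 electrons transferred.
The balanced reaction is Pd²⁺(aq) + 2 Fe²⁺(aq) → Pd(s) + 2 Fe³⁺(aq), so Q = [Fe³⁺(aq)]^2 / ([Pd²⁺(aq)]·[Fe²⁺(aq)]^2) = 912 and log Q = 2.960.
E = E° − (0.0621/n)·log Q = +0.146 − (0.0621/2)(2.960) = +0.05 V.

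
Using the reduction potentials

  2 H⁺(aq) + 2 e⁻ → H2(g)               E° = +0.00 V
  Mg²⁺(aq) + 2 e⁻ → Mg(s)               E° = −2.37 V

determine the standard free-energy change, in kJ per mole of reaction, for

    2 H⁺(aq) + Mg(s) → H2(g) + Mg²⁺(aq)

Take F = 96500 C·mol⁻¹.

−457 kJ/mol

In the reaction as written H⁺(aq) is reduced, so the 2H⁺/H₂ couple is the cathode and Mg²⁺/Mg is the anode.
E°cell = +0.00 − (−2.37) = +2.37 V; balancing electrons gives n = 2.
ΔG° = −nFE°cell = −(2)(96500)(+2.37) J/mol = −457 kJ/mol.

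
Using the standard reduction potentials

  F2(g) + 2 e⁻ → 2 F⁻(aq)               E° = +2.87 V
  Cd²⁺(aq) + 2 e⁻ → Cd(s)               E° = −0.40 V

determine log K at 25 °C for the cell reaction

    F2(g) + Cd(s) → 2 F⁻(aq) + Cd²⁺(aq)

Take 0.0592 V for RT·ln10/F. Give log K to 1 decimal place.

The F₂/F⁻ couple is reduced (cathode); E°cell = +2.87 − (−0.40) = +3.27 V with n = 2.
At equilibrium E = 0, so log K = nE°cell / 0.0592 = (2)(+3.27) / 0.0592 = 110.5.

log K = 110.5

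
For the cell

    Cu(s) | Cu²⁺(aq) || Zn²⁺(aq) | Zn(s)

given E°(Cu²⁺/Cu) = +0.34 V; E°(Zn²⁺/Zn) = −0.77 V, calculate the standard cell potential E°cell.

−1.11 V

By convention the left-hand electrode in cell notation is the anode (oxidation) and the right-hand electrode is the cathode (reduction).
E°cell = E°(right) − E°(left) = −0.77 − (+0.34) = −1.11 V.
The negative sign shows that, as written, the cell would require an external voltage to drive the reaction.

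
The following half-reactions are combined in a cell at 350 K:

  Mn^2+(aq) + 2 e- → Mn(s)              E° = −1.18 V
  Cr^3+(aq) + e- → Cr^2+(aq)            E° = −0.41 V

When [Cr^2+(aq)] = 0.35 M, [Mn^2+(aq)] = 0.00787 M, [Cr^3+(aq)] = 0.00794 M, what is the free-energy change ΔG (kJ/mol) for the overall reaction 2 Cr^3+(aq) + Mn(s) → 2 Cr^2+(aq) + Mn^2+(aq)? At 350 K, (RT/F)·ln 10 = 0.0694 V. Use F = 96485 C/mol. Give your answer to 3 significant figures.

With Cr³⁺/Cr²⁺ reduced at the cathode, E°cell = −0.41 − (−1.18) = +0.77 V and n = 2.
The reaction quotient is ([Cr^2+(aq)]^2·[Mn^2+(aq)]) / [Cr^3+(aq)]^2 = 15.3; by Nernst, E = +0.77 − (0.0694/2)(1.184) = +0.7289 V.
Finally ΔG = −nFE = −(2)(96485 C/mol)(+0.7289 V) = −141 kJ/mol.

−141 kJ/mol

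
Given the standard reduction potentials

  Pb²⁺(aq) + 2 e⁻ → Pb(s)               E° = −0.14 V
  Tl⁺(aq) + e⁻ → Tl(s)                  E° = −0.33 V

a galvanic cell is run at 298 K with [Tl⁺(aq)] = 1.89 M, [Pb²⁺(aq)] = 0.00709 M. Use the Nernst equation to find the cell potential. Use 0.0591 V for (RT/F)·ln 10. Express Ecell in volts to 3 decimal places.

Pb²⁺/Pb is reduced (cathode, E° = −0.14 V) and Tl⁺/Tl is oxidized (anode).
E°cell = −0.14 − (−0.33) = +0.19 V, with n = 2 electrons transferred.
The balanced reaction is Pb²⁺(aq) + 2 Tl(s) → Pb(s) + 2 Tl⁺(aq), so Q = [Tl⁺(aq)]^2 / [Pb²⁺(aq)] = 504 and log Q = 2.702.
By the Nernst equation, E = +0.19 − (0.0591/2)·(2.702) = +0.110 V.

+0.110 V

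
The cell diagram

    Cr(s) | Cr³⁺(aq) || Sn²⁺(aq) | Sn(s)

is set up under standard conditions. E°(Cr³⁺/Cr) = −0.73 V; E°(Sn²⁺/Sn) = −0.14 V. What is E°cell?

+0.59 V

By convention the left-hand electrode in cell notation is the anode (oxidation) and the right-hand electrode is the cathode (reduction).
E°cell = E°(right) − E°(left) = −0.14 − (−0.73) = +0.59 V.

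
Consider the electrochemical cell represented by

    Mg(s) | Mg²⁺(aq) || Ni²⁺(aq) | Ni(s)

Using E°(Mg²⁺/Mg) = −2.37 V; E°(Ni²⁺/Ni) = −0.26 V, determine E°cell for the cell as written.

+2.11 V

By convention the left-hand electrode in cell notation is the anode (oxidation) and the right-hand electrode is the cathode (reduction).
E°cell = E°(right) − E°(left) = −0.26 − (−2.37) = +2.11 V.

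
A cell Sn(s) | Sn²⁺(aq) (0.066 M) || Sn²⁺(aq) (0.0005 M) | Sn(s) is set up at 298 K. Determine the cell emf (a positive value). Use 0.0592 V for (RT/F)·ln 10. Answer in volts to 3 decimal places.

For a concentration cell E°cell = 0, since both electrodes use the same couple.
The compartment with the higher Sn²⁺(aq) concentration (0.066 M) acts as the cathode; ions are reduced there and produced at the dilute (0.0005 M) anode.
With n = 2, Ecell = −(0.0592/2)·log([dilute]/[conc]) = −(0.0592/2)·log(0.0005/0.066) = +0.063 V.

0.063 V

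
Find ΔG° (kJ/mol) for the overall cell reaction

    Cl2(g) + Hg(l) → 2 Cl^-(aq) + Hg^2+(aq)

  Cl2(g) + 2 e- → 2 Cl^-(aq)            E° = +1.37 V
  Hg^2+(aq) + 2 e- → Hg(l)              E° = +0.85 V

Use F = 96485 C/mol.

In the reaction as written Cl2(g) is reduced, so the Cl₂/Cl⁻ couple is the cathode and Hg²⁺/Hg is the anode.
E°cell = +1.37 − (+0.85) = +0.52 V; balancing electrons gives n = 2.
ΔG° = −nFE°cell = −(2)(96485)(+0.52) J/mol = −100 kJ/mol.

−100 kJ/mol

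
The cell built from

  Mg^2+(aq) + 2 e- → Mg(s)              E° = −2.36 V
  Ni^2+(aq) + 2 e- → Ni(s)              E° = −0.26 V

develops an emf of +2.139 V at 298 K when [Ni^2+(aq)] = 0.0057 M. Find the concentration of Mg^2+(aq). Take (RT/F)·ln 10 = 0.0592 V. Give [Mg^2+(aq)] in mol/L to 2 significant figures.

0.00027 M

The Ni²⁺/Ni couple has the larger reduction potential, so it is the cathode: E°cell = −0.26 − (−2.36) = +2.10 V and n = 2.
Rearranging E = E° − (0.0592/n)·log Q gives log Q = 2(+2.10 − (+2.139))/0.0592 = −1.318.
The balanced reaction is Ni^2+(aq) + Mg(s) → Ni(s) + Mg^2+(aq), so Q = [Mg^2+(aq)] / [Ni^2+(aq)].
Isolating [Mg^2+(aq)] in Q = 10^{−1.318} yields log [Mg^2+(aq)] = −3.562, i.e. 0.00027 M.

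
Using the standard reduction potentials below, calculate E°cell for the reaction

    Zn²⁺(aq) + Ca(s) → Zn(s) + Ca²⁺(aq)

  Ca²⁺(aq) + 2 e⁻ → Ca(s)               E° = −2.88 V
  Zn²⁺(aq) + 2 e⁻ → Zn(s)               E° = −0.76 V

+2.12 V

In the reaction as written, Zn²⁺(aq) is reduced (cathode) and Ca²⁺(aq) is produced by oxidation at the anode.
E°cell = E°(cathode) − E°(anode) = −0.76 − (−2.88) = +2.12 V.
The positive value indicates the reaction is spontaneous as written.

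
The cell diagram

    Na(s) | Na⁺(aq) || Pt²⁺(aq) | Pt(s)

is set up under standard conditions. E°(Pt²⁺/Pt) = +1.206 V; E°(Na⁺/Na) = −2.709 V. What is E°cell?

By convention the left-hand electrode in cell notation is the anode (oxidation) and the right-hand electrode is the cathode (reduction).
E°cell = E°(right) − E°(left) = +1.206 − (−2.709) = +3.915 V.

+3.915 V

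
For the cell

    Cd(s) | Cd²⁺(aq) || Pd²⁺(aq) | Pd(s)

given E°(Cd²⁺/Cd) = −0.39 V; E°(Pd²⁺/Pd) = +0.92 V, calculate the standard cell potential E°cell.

By convention the left-hand electrode in cell notation is the anode (oxidation) and the right-hand electrode is the cathode (reduction).
E°cell = E°(right) − E°(left) = +0.92 − (−0.39) = +1.31 V.

+1.31 V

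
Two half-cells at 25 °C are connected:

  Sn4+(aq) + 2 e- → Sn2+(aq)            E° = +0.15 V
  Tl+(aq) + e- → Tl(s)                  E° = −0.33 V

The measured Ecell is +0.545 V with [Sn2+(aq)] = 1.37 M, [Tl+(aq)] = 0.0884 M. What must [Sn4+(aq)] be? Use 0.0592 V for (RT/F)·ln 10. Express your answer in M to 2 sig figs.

Sn⁴⁺/Sn²⁺ is the cathode (higher E°); E°cell = +0.15 − (−0.33) = +0.48 V with n = 2.
From the Nernst equation, log Q = n(E° − E)/0.0592 = 2·(+0.48 − (+0.545))/0.0592 = −2.196.
The balanced reaction is Sn4+(aq) + 2 Tl(s) → Sn2+(aq) + 2 Tl+(aq), so Q = ([Sn2+(aq)]·[Tl+(aq)]^2) / [Sn4+(aq)].
Solving for the unknown gives log [Sn4+(aq)] = 0.226, so [Sn4+(aq)] ≈ 1.7 M.

1.7 M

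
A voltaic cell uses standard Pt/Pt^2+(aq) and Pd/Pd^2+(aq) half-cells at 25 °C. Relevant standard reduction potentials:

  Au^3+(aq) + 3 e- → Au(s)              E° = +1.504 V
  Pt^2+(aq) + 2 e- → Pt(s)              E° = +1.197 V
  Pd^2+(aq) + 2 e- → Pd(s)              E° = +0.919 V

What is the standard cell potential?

+0.278 V

The Pt²⁺/Pt couple has the higher E°, so Pt ion is reduced (cathode) and Pd is oxidized (anode).
E°cell = E°(cathode) − E°(anode) = +1.197 − (+0.919) = +0.278 V.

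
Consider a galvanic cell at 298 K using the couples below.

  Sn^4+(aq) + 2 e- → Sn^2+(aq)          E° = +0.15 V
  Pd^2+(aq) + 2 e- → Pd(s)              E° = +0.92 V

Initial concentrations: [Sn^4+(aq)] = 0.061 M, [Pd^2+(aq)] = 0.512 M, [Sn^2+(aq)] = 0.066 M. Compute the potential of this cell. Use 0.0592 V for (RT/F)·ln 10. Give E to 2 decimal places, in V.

+0.76 V

Pd²⁺/Pd is reduced (cathode, E° = +0.92 V) and Sn⁴⁺/Sn²⁺ is oxidized (anode).
The standard potential is +0.92 − (+0.15) = +0.77 V and the balanced reaction transfers n = 2 electrons.
Balancing gives Pd^2+(aq) + Sn^2+(aq) → Pd(s) + Sn^4+(aq); hence Q = [Sn^4+(aq)] / ([Pd^2+(aq)]·[Sn^2+(aq)]) = 1.81 (log Q = 0.257).
Applying E = E° − (RT ln10/nF)·log Q gives +0.77 − (0.0592/2)(0.257) = +0.76 V.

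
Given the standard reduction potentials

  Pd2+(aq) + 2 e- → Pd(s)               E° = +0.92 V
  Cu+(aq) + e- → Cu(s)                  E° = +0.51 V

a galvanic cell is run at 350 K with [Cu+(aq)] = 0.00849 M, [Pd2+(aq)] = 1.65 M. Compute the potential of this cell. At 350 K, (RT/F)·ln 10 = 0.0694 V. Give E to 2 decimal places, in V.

Pd²⁺/Pd is reduced (cathode, E° = +0.92 V) and Cu⁺/Cu is oxidized (anode).
E°cell = E°cat − E°an = +0.92 − (+0.51) = +0.41 V; n = 2.
For the overall reaction Pd2+(aq) + 2 Cu(s) → Pd(s) + 2 Cu+(aq), Q = [Cu+(aq)]^2 / [Pd2+(aq)] = 4.37×10^−5, giving log Q = −4.360.
By the Nernst equation, E = +0.41 − (0.0694/2)·(−4.360) = +0.56 V.

+0.56 V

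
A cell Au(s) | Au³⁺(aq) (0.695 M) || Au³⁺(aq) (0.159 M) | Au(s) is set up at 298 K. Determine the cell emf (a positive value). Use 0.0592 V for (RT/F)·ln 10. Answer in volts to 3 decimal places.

For a concentration cell E°cell = 0, since both electrodes use the same couple.
The compartment with the higher Au³⁺(aq) concentration (0.695 M) acts as the cathode; ions are reduced there and produced at the dilute (0.159 M) anode.
With n = 3, Ecell = −(0.0592/3)·log([dilute]/[conc]) = −(0.0592/3)·log(0.159/0.695) = +0.013 V.

0.013 V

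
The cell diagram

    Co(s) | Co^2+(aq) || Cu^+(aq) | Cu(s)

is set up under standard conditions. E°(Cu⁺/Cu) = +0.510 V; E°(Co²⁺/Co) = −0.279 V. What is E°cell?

By convention the left-hand electrode in cell notation is the anode (oxidation) and the right-hand electrode is the cathode (reduction).
E°cell = E°(right) − E°(left) = +0.510 − (−0.279) = +0.789 V.

+0.789 V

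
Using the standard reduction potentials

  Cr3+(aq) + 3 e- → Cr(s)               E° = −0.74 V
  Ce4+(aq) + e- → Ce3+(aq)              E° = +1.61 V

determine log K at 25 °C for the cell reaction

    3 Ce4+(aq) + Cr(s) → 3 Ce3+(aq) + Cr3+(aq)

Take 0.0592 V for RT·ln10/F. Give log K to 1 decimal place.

log K = 119.1

The Ce⁴⁺/Ce³⁺ couple is reduced (cathode); E°cell = +1.61 − (−0.74) = +2.35 V with n = 3.
At equilibrium E = 0, so log K = nE°cell / 0.0592 = (3)(+2.35) / 0.0592 = 119.1.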